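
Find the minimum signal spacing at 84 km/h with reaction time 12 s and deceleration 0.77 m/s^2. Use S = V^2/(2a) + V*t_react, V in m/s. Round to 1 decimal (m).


V = 84 / 3.6 = 23.3333 m/s
Braking distance = 23.3333^2 / (2*0.77) = 353.5354 m
Sighting distance = 23.3333 * 12 = 280.0 m
S = 353.5354 + 280.0 = 633.5 m

633.5


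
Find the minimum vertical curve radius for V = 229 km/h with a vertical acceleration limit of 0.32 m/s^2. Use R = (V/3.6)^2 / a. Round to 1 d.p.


Convert speed: V = 229 / 3.6 = 63.6111 m/s
V^2 = 4046.3735 m^2/s^2
R_v = 4046.3735 / 0.32
R_v = 12644.9 m

12644.9


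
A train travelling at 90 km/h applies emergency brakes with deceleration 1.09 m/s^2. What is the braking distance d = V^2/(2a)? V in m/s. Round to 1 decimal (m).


Convert speed: V = 90 / 3.6 = 25.0 m/s
V^2 = 625.0
d = 625.0 / (2 * 1.09)
d = 625.0 / 2.18
d = 286.7 m

286.7


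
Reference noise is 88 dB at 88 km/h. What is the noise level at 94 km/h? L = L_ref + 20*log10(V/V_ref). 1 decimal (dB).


V/V_ref = 94 / 88 = 1.068182
log10(1.068182) = 0.028645
20 * 0.028645 = 0.5729
L = 88 + 0.5729 = 88.6 dB

88.6


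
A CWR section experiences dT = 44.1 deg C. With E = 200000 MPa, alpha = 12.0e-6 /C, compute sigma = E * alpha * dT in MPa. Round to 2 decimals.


sigma = E * alpha * dT
sigma = 200000 * 12.0e-6 * 44.1
sigma = 2.4 * 44.1
sigma = 105.84 MPa

105.84


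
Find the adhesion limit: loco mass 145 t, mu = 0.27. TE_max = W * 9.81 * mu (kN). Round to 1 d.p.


TE_max = W * g * mu
TE_max = 145 * 9.81 * 0.27
TE_max = 1422.45 * 0.27
TE_max = 384.1 kN

384.1


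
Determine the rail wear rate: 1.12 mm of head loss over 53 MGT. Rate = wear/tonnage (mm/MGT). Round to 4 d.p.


Wear rate = total wear / cumulative tonnage
Rate = 1.12 / 53
Rate = 0.0211 mm/MGT

0.0211


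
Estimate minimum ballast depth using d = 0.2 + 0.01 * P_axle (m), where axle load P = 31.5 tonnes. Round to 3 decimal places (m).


d = 0.2 + 0.01 * 31.5
d = 0.2 + 0.315
d = 0.515 m

0.515


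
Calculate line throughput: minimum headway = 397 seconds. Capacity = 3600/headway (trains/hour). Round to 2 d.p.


Capacity = 3600 / headway
Capacity = 3600 / 397
Capacity = 9.07 trains/hour

9.07


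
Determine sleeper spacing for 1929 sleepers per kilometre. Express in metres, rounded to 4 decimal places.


Spacing = 1000 m / number of sleepers
Spacing = 1000 / 1929
Spacing = 0.5184 m

0.5184


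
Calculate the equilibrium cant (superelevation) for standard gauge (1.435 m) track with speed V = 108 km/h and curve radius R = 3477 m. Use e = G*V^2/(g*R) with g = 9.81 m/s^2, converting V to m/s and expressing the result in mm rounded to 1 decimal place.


Convert speed: V = 108 / 3.6 = 30.0 m/s
Apply formula: e = 1.435 * 30.0^2 / (9.81 * 3477)
e = 1.435 * 900.0 / 34109.37
e = 0.037863 m = 37.9 mm

37.9


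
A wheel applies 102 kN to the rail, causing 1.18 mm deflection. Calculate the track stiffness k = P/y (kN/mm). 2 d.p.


Track stiffness k = P / y
k = 102 / 1.18
k = 86.44 kN/mm

86.44


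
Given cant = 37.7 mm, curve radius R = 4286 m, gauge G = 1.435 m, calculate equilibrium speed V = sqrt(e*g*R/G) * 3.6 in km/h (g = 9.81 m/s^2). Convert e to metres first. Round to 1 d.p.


Convert cant: e = 37.7 mm = 0.0377 m
V_ms = sqrt(0.0377 * 9.81 * 4286 / 1.435)
V_ms = sqrt(1104.614203) = 33.2357 m/s
V = 33.2357 * 3.6 = 119.6 km/h

119.6


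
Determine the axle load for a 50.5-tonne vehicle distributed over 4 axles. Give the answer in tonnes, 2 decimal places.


Load per axle = total weight / number of axles
Load = 50.5 / 4
Load = 12.63 tonnes

12.63


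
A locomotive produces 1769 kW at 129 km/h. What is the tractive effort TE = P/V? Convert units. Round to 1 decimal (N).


Convert: P = 1769 kW = 1769000 W
V = 129 / 3.6 = 35.8333 m/s
TE = 1769000 / 35.8333
TE = 49367.4 N

49367.4


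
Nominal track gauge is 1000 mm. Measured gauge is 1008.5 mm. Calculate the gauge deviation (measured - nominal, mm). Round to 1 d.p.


Deviation = measured - nominal
Deviation = 1008.5 - 1000
Deviation = 8.5 mm

8.5


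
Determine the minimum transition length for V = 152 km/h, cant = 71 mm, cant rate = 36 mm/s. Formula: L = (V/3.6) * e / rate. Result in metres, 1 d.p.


Convert speed: V = 152 / 3.6 = 42.2222 m/s
L = 42.2222 * 71 / 36
L = 2997.7778 / 36
L = 83.3 m

83.3


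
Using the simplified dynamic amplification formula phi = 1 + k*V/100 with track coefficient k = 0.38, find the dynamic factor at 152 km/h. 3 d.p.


phi = 1 + k * V / 100
phi = 1 + 0.38 * 152 / 100
phi = 1 + 0.5776
phi = 1.578

1.578


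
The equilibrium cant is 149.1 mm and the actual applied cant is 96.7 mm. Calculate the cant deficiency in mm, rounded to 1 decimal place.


Cant deficiency = equilibrium cant - actual cant
CD = 149.1 - 96.7
CD = 52.4 mm

52.4


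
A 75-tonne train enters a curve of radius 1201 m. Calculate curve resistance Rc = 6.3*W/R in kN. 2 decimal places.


Rc = 6.3 * W / R
Rc = 6.3 * 75 / 1201
Rc = 472.5 / 1201
Rc = 0.39 kN

0.39


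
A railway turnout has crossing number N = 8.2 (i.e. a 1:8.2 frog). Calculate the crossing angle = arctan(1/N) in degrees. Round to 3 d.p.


1/N = 1/8.2 = 0.121951
angle = arctan(0.121951) = 0.121352 rad
angle = 0.121352 * 180/pi = 6.953 degrees

6.953


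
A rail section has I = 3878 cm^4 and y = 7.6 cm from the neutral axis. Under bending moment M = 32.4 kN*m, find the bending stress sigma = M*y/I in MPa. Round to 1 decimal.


Convert units:
M = 32.4 kN*m = 32400000 N*mm
y = 7.6 cm = 76 mm
I = 3878 cm^4 = 38780000 mm^4
sigma = 32400000 * 76 / 38780000
sigma = 63.5 MPa

63.5


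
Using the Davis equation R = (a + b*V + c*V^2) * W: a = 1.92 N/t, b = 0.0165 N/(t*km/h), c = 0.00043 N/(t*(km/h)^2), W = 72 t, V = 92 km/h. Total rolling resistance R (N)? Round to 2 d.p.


b*V = 0.0165 * 92 = 1.518
c*V^2 = 0.00043 * 8464 = 3.63952
R_per_t = 1.92 + 1.518 + 3.63952 = 7.07752 N/t
R_total = 7.07752 * 72 = 509.58 N

509.58


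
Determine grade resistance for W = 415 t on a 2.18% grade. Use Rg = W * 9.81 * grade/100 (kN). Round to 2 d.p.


Rg = W * 9.81 * grade / 100
Rg = 415 * 9.81 * 2.18 / 100
Rg = 4071.15 * 0.0218
Rg = 88.75 kN

88.75


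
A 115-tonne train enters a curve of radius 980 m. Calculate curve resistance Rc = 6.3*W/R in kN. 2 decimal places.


Rc = 6.3 * W / R
Rc = 6.3 * 115 / 980
Rc = 724.5 / 980
Rc = 0.74 kN

0.74


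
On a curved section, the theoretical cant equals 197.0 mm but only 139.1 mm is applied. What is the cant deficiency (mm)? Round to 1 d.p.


Cant deficiency = equilibrium cant - actual cant
CD = 197.0 - 139.1
CD = 57.9 mm

57.9


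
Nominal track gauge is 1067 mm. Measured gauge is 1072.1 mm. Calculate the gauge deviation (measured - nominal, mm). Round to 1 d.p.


Deviation = measured - nominal
Deviation = 1072.1 - 1067
Deviation = 5.1 mm

5.1


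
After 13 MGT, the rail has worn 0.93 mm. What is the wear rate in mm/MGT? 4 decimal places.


Wear rate = total wear / cumulative tonnage
Rate = 0.93 / 13
Rate = 0.0715 mm/MGT

0.0715


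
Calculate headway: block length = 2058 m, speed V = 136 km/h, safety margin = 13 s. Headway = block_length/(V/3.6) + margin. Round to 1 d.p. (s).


V = 136 / 3.6 = 37.7778 m/s
Block traversal time = 2058 / 37.7778 = 54.4765 s
Headway = 54.4765 + 13
Headway = 67.5 s

67.5


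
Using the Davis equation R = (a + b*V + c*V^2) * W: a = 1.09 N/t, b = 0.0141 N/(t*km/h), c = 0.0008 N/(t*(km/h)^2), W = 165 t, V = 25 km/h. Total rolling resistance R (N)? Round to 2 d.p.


b*V = 0.0141 * 25 = 0.3525
c*V^2 = 0.0008 * 625 = 0.5
R_per_t = 1.09 + 0.3525 + 0.5 = 1.9425 N/t
R_total = 1.9425 * 165 = 320.51 N

320.51


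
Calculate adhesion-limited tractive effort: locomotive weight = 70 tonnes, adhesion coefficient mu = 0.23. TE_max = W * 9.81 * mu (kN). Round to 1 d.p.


TE_max = W * g * mu
TE_max = 70 * 9.81 * 0.23
TE_max = 686.7 * 0.23
TE_max = 157.9 kN

157.9


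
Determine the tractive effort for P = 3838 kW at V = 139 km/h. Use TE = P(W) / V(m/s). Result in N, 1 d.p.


Convert: P = 3838 kW = 3838000 W
V = 139 / 3.6 = 38.6111 m/s
TE = 3838000 / 38.6111
TE = 99401.4 N

99401.4


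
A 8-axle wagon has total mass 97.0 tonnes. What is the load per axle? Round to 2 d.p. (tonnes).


Load per axle = total weight / number of axles
Load = 97.0 / 8
Load = 12.13 tonnes

12.13


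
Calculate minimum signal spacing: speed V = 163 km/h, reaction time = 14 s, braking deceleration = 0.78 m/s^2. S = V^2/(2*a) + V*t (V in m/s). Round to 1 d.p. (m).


V = 163 / 3.6 = 45.2778 m/s
Braking distance = 45.2778^2 / (2*0.78) = 1314.152 m
Sighting distance = 45.2778 * 14 = 633.8889 m
S = 1314.152 + 633.8889 = 1948.0 m

1948.0


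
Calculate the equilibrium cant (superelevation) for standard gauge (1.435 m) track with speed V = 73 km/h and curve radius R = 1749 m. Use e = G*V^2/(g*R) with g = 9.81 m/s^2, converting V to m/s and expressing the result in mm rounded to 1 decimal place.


Convert speed: V = 73 / 3.6 = 20.2778 m/s
Apply formula: e = 1.435 * 20.2778^2 / (9.81 * 1749)
e = 1.435 * 411.1883 / 17157.69
e = 0.03439 m = 34.4 mm

34.4


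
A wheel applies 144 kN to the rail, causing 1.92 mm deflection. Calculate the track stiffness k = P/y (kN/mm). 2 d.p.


Track stiffness k = P / y
k = 144 / 1.92
k = 75.00 kN/mm

75.00


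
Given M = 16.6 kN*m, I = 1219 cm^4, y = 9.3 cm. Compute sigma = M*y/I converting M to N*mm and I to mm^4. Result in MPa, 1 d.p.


Convert units:
M = 16.6 kN*m = 16600000 N*mm
y = 9.3 cm = 93 mm
I = 1219 cm^4 = 12190000 mm^4
sigma = 16600000 * 93 / 12190000
sigma = 126.6 MPa

126.6


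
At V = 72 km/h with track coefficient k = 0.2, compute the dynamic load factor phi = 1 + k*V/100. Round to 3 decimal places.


phi = 1 + k * V / 100
phi = 1 + 0.2 * 72 / 100
phi = 1 + 0.144
phi = 1.144

1.144


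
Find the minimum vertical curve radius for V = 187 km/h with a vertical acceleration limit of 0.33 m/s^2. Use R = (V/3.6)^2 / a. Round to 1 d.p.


Convert speed: V = 187 / 3.6 = 51.9444 m/s
V^2 = 2698.2253 m^2/s^2
R_v = 2698.2253 / 0.33
R_v = 8176.4 m

8176.4


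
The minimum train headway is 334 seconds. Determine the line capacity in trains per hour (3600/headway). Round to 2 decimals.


Capacity = 3600 / headway
Capacity = 3600 / 334
Capacity = 10.78 trains/hour

10.78


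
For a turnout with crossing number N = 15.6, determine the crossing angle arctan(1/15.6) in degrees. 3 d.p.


1/N = 1/15.6 = 0.064103
angle = arctan(0.064103) = 0.064015 rad
angle = 0.064015 * 180/pi = 3.668 degrees

3.668


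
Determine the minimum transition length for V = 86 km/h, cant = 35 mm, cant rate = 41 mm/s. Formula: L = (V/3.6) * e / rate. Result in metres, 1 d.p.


Convert speed: V = 86 / 3.6 = 23.8889 m/s
L = 23.8889 * 35 / 41
L = 836.1111 / 41
L = 20.4 m

20.4


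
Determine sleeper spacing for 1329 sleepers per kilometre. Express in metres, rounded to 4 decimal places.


Spacing = 1000 m / number of sleepers
Spacing = 1000 / 1329
Spacing = 0.7524 m

0.7524


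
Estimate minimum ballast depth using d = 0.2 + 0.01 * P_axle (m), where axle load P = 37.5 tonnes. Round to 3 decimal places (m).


d = 0.2 + 0.01 * 37.5
d = 0.2 + 0.375
d = 0.575 m

0.575


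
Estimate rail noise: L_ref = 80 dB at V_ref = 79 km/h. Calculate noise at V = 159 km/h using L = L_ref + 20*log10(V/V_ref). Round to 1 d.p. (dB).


V/V_ref = 159 / 79 = 2.012658
log10(2.012658) = 0.30377
20 * 0.30377 = 6.0754
L = 80 + 6.0754 = 86.1 dB

86.1


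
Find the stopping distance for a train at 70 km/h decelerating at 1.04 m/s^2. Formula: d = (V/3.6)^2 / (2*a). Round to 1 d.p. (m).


Convert speed: V = 70 / 3.6 = 19.4444 m/s
V^2 = 378.0864
d = 378.0864 / (2 * 1.04)
d = 378.0864 / 2.08
d = 181.8 m

181.8


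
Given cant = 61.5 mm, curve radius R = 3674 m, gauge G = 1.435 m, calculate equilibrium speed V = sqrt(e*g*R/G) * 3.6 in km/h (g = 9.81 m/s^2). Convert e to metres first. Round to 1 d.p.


Convert cant: e = 61.5 mm = 0.0615 m
V_ms = sqrt(0.0615 * 9.81 * 3674 / 1.435)
V_ms = sqrt(1544.654571) = 39.3021 m/s
V = 39.3021 * 3.6 = 141.5 km/h

141.5


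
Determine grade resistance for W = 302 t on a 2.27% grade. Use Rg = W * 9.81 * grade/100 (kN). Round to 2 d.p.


Rg = W * 9.81 * grade / 100
Rg = 302 * 9.81 * 2.27 / 100
Rg = 2962.62 * 0.0227
Rg = 67.25 kN

67.25


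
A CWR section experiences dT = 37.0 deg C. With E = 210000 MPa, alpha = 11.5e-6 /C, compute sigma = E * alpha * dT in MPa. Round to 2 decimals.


sigma = E * alpha * dT
sigma = 210000 * 11.5e-6 * 37.0
sigma = 2.415 * 37.0
sigma = 89.36 MPa

89.36


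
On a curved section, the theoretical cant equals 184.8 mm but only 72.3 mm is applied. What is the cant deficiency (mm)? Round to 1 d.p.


Cant deficiency = equilibrium cant - actual cant
CD = 184.8 - 72.3
CD = 112.5 mm

112.5


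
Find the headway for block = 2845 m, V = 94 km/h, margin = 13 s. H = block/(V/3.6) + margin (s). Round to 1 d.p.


V = 94 / 3.6 = 26.1111 m/s
Block traversal time = 2845 / 26.1111 = 108.9574 s
Headway = 108.9574 + 13
Headway = 122.0 s

122.0


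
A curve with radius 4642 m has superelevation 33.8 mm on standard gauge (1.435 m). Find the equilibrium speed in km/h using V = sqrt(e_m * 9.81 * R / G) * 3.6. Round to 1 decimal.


Convert cant: e = 33.8 mm = 0.0338 m
V_ms = sqrt(0.0338 * 9.81 * 4642 / 1.435)
V_ms = sqrt(1072.60284) = 32.7506 m/s
V = 32.7506 * 3.6 = 117.9 km/h

117.9


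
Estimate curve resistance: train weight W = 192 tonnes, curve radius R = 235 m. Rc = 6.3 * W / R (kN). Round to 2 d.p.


Rc = 6.3 * W / R
Rc = 6.3 * 192 / 235
Rc = 1209.6 / 235
Rc = 5.15 kN

5.15


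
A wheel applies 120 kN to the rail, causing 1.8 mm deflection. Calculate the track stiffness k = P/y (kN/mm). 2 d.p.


Track stiffness k = P / y
k = 120 / 1.8
k = 66.67 kN/mm

66.67


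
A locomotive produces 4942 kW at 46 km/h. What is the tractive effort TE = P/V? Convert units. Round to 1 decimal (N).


Convert: P = 4942 kW = 4942000 W
V = 46 / 3.6 = 12.7778 m/s
TE = 4942000 / 12.7778
TE = 386765.2 N

386765.2


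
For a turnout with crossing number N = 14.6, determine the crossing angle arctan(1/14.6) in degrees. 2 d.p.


1/N = 1/14.6 = 0.068493
angle = arctan(0.068493) = 0.068386 rad
angle = 0.068386 * 180/pi = 3.92 degrees

3.92


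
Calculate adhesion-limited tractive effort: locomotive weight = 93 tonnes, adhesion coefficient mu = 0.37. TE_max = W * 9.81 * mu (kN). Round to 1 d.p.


TE_max = W * g * mu
TE_max = 93 * 9.81 * 0.37
TE_max = 912.33 * 0.37
TE_max = 337.6 kN

337.6


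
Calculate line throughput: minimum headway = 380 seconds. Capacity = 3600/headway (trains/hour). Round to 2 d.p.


Capacity = 3600 / headway
Capacity = 3600 / 380
Capacity = 9.47 trains/hour

9.47


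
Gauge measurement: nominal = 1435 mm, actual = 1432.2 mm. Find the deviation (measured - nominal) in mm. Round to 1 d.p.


Deviation = measured - nominal
Deviation = 1432.2 - 1435
Deviation = -2.8 mm

-2.8


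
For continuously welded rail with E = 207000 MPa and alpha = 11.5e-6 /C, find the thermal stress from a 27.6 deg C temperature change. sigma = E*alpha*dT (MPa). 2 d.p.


sigma = E * alpha * dT
sigma = 207000 * 11.5e-6 * 27.6
sigma = 2.3805 * 27.6
sigma = 65.70 MPa

65.70


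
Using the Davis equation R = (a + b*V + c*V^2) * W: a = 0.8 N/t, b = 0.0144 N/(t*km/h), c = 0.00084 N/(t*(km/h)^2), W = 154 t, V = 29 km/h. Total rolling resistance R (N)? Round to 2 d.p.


b*V = 0.0144 * 29 = 0.4176
c*V^2 = 0.00084 * 841 = 0.70644
R_per_t = 0.8 + 0.4176 + 0.70644 = 1.92404 N/t
R_total = 1.92404 * 154 = 296.30 N

296.30


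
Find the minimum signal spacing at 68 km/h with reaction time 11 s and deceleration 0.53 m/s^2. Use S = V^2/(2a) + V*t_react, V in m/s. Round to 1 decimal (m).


V = 68 / 3.6 = 18.8889 m/s
Braking distance = 18.8889^2 / (2*0.53) = 336.5945 m
Sighting distance = 18.8889 * 11 = 207.7778 m
S = 336.5945 + 207.7778 = 544.4 m

544.4


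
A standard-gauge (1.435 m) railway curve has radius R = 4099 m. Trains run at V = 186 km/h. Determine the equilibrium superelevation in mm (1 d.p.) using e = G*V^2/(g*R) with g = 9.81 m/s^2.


Convert speed: V = 186 / 3.6 = 51.6667 m/s
Apply formula: e = 1.435 * 51.6667^2 / (9.81 * 4099)
e = 1.435 * 2669.4444 / 40211.19
e = 0.095263 m = 95.3 mm

95.3


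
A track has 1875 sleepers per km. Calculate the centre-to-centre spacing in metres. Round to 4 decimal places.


Spacing = 1000 m / number of sleepers
Spacing = 1000 / 1875
Spacing = 0.5333 m

0.5333


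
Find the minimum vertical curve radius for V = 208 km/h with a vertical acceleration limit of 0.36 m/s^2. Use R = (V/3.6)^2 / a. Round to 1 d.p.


Convert speed: V = 208 / 3.6 = 57.7778 m/s
V^2 = 3338.2716 m^2/s^2
R_v = 3338.2716 / 0.36
R_v = 9273.0 m

9273.0


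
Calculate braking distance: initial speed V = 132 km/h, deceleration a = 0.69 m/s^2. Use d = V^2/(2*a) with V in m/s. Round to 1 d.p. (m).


Convert speed: V = 132 / 3.6 = 36.6667 m/s
V^2 = 1344.4444
d = 1344.4444 / (2 * 0.69)
d = 1344.4444 / 1.38
d = 974.2 m

974.2


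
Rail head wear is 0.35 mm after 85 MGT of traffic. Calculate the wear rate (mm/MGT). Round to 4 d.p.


Wear rate = total wear / cumulative tonnage
Rate = 0.35 / 85
Rate = 0.0041 mm/MGT

0.0041


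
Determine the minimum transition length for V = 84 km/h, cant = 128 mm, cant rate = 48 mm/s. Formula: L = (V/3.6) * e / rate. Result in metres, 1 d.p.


Convert speed: V = 84 / 3.6 = 23.3333 m/s
L = 23.3333 * 128 / 48
L = 2986.6667 / 48
L = 62.2 m

62.2


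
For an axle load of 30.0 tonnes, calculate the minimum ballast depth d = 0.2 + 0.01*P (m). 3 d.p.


d = 0.2 + 0.01 * 30.0
d = 0.2 + 0.3
d = 0.500 m

0.500


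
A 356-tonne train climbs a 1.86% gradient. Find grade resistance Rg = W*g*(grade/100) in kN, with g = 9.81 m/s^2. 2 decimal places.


Rg = W * 9.81 * grade / 100
Rg = 356 * 9.81 * 1.86 / 100
Rg = 3492.36 * 0.0186
Rg = 64.96 kN

64.96


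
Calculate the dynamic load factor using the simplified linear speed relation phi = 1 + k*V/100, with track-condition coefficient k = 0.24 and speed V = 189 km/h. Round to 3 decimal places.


phi = 1 + k * V / 100
phi = 1 + 0.24 * 189 / 100
phi = 1 + 0.4536
phi = 1.454

1.454


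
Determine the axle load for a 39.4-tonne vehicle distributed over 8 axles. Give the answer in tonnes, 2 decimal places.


Load per axle = total weight / number of axles
Load = 39.4 / 8
Load = 4.93 tonnes

4.93


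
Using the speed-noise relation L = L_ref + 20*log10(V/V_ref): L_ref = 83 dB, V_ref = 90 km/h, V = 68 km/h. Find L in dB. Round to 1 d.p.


V/V_ref = 68 / 90 = 0.755556
log10(0.755556) = -0.121734
20 * -0.121734 = -2.4347
L = 83 + -2.4347 = 80.6 dB

80.6


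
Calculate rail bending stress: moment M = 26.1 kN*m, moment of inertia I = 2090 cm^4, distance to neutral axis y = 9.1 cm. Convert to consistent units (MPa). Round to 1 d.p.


Convert units:
M = 26.1 kN*m = 26100000 N*mm
y = 9.1 cm = 91 mm
I = 2090 cm^4 = 20900000 mm^4
sigma = 26100000 * 91 / 20900000
sigma = 113.6 MPa

113.6


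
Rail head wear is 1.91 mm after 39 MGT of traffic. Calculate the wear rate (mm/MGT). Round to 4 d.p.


Wear rate = total wear / cumulative tonnage
Rate = 1.91 / 39
Rate = 0.0490 mm/MGT

0.0490


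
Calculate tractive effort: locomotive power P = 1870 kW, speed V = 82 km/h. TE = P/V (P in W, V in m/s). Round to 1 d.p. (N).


Convert: P = 1870 kW = 1870000 W
V = 82 / 3.6 = 22.7778 m/s
TE = 1870000 / 22.7778
TE = 82097.6 N

82097.6


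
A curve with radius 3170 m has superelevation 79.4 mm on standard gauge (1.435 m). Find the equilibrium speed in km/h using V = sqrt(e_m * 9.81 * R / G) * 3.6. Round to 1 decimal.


Convert cant: e = 79.4 mm = 0.0794 m
V_ms = sqrt(0.0794 * 9.81 * 3170 / 1.435)
V_ms = sqrt(1720.667164) = 41.4809 m/s
V = 41.4809 * 3.6 = 149.3 km/h

149.3


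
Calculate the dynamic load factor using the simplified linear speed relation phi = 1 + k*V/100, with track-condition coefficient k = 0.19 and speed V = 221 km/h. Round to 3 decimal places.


phi = 1 + k * V / 100
phi = 1 + 0.19 * 221 / 100
phi = 1 + 0.4199
phi = 1.420

1.420


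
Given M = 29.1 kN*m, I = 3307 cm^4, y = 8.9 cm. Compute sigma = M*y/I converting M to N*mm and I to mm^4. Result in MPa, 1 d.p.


Convert units:
M = 29.1 kN*m = 29100000 N*mm
y = 8.9 cm = 89 mm
I = 3307 cm^4 = 33070000 mm^4
sigma = 29100000 * 89 / 33070000
sigma = 78.3 MPa

78.3


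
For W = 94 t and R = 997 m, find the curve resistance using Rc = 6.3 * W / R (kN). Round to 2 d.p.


Rc = 6.3 * W / R
Rc = 6.3 * 94 / 997
Rc = 592.2 / 997
Rc = 0.59 kN

0.59


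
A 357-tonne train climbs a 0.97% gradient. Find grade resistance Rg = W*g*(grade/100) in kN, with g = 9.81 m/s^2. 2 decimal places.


Rg = W * 9.81 * grade / 100
Rg = 357 * 9.81 * 0.97 / 100
Rg = 3502.17 * 0.0097
Rg = 33.97 kN

33.97


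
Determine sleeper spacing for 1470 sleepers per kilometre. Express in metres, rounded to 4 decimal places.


Spacing = 1000 m / number of sleepers
Spacing = 1000 / 1470
Spacing = 0.6803 m

0.6803


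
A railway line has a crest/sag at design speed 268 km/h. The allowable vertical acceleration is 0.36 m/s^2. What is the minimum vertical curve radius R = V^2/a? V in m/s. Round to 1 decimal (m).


Convert speed: V = 268 / 3.6 = 74.4444 m/s
V^2 = 5541.9753 m^2/s^2
R_v = 5541.9753 / 0.36
R_v = 15394.4 m

15394.4


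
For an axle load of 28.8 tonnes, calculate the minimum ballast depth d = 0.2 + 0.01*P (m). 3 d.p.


d = 0.2 + 0.01 * 28.8
d = 0.2 + 0.288
d = 0.488 m

0.488


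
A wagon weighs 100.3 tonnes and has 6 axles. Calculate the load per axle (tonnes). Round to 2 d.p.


Load per axle = total weight / number of axles
Load = 100.3 / 6
Load = 16.72 tonnes

16.72


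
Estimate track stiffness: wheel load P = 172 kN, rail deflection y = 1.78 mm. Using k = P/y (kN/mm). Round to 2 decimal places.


Track stiffness k = P / y
k = 172 / 1.78
k = 96.63 kN/mm

96.63


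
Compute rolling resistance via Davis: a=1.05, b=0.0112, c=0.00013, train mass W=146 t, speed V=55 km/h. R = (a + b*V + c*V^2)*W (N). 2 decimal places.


b*V = 0.0112 * 55 = 0.616
c*V^2 = 0.00013 * 3025 = 0.39325
R_per_t = 1.05 + 0.616 + 0.39325 = 2.05925 N/t
R_total = 2.05925 * 146 = 300.65 N

300.65


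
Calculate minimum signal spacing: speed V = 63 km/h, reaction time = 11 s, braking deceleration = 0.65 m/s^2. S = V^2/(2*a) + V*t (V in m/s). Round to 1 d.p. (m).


V = 63 / 3.6 = 17.5 m/s
Braking distance = 17.5^2 / (2*0.65) = 235.5769 m
Sighting distance = 17.5 * 11 = 192.5 m
S = 235.5769 + 192.5 = 428.1 m

428.1


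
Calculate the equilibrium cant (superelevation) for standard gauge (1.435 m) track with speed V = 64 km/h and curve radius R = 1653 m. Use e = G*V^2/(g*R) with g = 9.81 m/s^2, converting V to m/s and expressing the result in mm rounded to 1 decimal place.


Convert speed: V = 64 / 3.6 = 17.7778 m/s
Apply formula: e = 1.435 * 17.7778^2 / (9.81 * 1653)
e = 1.435 * 316.0494 / 16215.93
e = 0.027968 m = 28.0 mm

28.0


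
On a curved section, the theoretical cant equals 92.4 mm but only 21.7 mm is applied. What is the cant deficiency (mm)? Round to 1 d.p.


Cant deficiency = equilibrium cant - actual cant
CD = 92.4 - 21.7
CD = 70.7 mm

70.7


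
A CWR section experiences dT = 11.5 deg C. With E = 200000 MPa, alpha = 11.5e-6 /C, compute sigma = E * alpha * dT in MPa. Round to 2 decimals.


sigma = E * alpha * dT
sigma = 200000 * 11.5e-6 * 11.5
sigma = 2.3 * 11.5
sigma = 26.45 MPa

26.45


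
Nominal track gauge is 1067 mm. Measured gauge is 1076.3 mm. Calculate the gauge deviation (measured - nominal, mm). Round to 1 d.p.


Deviation = measured - nominal
Deviation = 1076.3 - 1067
Deviation = 9.3 mm

9.3


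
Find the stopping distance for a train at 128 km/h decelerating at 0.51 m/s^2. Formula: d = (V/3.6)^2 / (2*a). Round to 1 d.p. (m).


Convert speed: V = 128 / 3.6 = 35.5556 m/s
V^2 = 1264.1975
d = 1264.1975 / (2 * 0.51)
d = 1264.1975 / 1.02
d = 1239.4 m

1239.4


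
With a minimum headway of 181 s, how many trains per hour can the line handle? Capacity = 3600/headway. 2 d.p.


Capacity = 3600 / headway
Capacity = 3600 / 181
Capacity = 19.89 trains/hour

19.89


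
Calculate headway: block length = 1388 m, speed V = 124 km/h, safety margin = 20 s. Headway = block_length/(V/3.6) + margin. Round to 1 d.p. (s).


V = 124 / 3.6 = 34.4444 m/s
Block traversal time = 1388 / 34.4444 = 40.2968 s
Headway = 40.2968 + 20
Headway = 60.3 s

60.3


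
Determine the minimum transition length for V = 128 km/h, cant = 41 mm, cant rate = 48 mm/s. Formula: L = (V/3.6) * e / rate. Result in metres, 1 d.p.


Convert speed: V = 128 / 3.6 = 35.5556 m/s
L = 35.5556 * 41 / 48
L = 1457.7778 / 48
L = 30.4 m

30.4


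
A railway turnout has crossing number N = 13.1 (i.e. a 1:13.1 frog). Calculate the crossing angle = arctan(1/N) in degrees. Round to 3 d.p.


1/N = 1/13.1 = 0.076336
angle = arctan(0.076336) = 0.076188 rad
angle = 0.076188 * 180/pi = 4.365 degrees

4.365


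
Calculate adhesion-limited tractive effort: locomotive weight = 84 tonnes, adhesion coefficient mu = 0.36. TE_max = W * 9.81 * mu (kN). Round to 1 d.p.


TE_max = W * g * mu
TE_max = 84 * 9.81 * 0.36
TE_max = 824.04 * 0.36
TE_max = 296.7 kN

296.7


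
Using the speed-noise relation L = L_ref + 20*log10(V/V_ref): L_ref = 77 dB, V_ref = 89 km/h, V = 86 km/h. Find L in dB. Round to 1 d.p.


V/V_ref = 86 / 89 = 0.966292
log10(0.966292) = -0.014892
20 * -0.014892 = -0.2978
L = 77 + -0.2978 = 76.7 dB

76.7


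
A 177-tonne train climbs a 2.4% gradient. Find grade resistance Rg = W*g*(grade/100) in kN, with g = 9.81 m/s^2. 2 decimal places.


Rg = W * 9.81 * grade / 100
Rg = 177 * 9.81 * 2.4 / 100
Rg = 1736.37 * 0.024
Rg = 41.67 kN

41.67


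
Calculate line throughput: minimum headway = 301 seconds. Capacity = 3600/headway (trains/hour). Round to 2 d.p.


Capacity = 3600 / headway
Capacity = 3600 / 301
Capacity = 11.96 trains/hour

11.96


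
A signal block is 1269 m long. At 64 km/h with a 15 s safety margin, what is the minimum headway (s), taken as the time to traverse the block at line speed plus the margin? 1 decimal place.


V = 64 / 3.6 = 17.7778 m/s
Block traversal time = 1269 / 17.7778 = 71.3812 s
Headway = 71.3812 + 15
Headway = 86.4 s

86.4


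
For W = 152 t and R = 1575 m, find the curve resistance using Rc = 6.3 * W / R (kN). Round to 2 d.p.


Rc = 6.3 * W / R
Rc = 6.3 * 152 / 1575
Rc = 957.6 / 1575
Rc = 0.61 kN

0.61


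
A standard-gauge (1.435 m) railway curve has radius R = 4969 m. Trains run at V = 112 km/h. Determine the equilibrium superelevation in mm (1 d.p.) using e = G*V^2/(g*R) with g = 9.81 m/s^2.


Convert speed: V = 112 / 3.6 = 31.1111 m/s
Apply formula: e = 1.435 * 31.1111^2 / (9.81 * 4969)
e = 1.435 * 967.9012 / 48745.89
e = 0.028493 m = 28.5 mm

28.5


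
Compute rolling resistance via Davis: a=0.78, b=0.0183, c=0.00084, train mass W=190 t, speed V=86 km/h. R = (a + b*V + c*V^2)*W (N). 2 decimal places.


b*V = 0.0183 * 86 = 1.5738
c*V^2 = 0.00084 * 7396 = 6.21264
R_per_t = 0.78 + 1.5738 + 6.21264 = 8.56644 N/t
R_total = 8.56644 * 190 = 1627.62 N

1627.62


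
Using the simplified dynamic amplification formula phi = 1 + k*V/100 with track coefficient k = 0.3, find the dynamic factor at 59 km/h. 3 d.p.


phi = 1 + k * V / 100
phi = 1 + 0.3 * 59 / 100
phi = 1 + 0.177
phi = 1.177

1.177


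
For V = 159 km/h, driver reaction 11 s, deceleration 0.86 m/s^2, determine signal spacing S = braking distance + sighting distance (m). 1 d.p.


V = 159 / 3.6 = 44.1667 m/s
Braking distance = 44.1667^2 / (2*0.86) = 1134.1247 m
Sighting distance = 44.1667 * 11 = 485.8333 m
S = 1134.1247 + 485.8333 = 1620.0 m

1620.0


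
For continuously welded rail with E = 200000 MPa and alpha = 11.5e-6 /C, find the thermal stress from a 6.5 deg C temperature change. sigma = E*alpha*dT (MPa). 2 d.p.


sigma = E * alpha * dT
sigma = 200000 * 11.5e-6 * 6.5
sigma = 2.3 * 6.5
sigma = 14.95 MPa

14.95


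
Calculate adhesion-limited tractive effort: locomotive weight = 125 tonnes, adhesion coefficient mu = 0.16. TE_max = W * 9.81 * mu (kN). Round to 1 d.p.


TE_max = W * g * mu
TE_max = 125 * 9.81 * 0.16
TE_max = 1226.25 * 0.16
TE_max = 196.2 kN

196.2


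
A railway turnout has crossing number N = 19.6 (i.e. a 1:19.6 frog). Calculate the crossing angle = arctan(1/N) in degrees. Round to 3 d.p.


1/N = 1/19.6 = 0.05102
angle = arctan(0.05102) = 0.050976 rad
angle = 0.050976 * 180/pi = 2.921 degrees

2.921


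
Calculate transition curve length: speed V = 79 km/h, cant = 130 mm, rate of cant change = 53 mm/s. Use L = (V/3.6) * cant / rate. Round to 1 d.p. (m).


Convert speed: V = 79 / 3.6 = 21.9444 m/s
L = 21.9444 * 130 / 53
L = 2852.7778 / 53
L = 53.8 m

53.8


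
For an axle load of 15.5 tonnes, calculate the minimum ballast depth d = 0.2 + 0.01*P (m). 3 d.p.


d = 0.2 + 0.01 * 15.5
d = 0.2 + 0.155
d = 0.355 m

0.355


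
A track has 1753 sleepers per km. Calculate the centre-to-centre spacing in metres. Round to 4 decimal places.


Spacing = 1000 m / number of sleepers
Spacing = 1000 / 1753
Spacing = 0.5705 m

0.5705


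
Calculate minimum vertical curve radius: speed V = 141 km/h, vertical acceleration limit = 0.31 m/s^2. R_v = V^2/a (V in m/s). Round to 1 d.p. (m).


Convert speed: V = 141 / 3.6 = 39.1667 m/s
V^2 = 1534.0278 m^2/s^2
R_v = 1534.0278 / 0.31
R_v = 4948.5 m

4948.5


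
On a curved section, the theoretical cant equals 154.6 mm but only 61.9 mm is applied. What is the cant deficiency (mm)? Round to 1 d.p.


Cant deficiency = equilibrium cant - actual cant
CD = 154.6 - 61.9
CD = 92.7 mm

92.7


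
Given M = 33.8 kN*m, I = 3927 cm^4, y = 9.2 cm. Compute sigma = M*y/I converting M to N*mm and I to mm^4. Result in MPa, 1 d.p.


Convert units:
M = 33.8 kN*m = 33800000 N*mm
y = 9.2 cm = 92 mm
I = 3927 cm^4 = 39270000 mm^4
sigma = 33800000 * 92 / 39270000
sigma = 79.2 MPa

79.2


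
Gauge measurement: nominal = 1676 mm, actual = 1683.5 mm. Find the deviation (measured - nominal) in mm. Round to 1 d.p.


Deviation = measured - nominal
Deviation = 1683.5 - 1676
Deviation = 7.5 mm

7.5


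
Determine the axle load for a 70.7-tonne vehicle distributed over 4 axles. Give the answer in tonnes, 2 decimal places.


Load per axle = total weight / number of axles
Load = 70.7 / 4
Load = 17.68 tonnes

17.68


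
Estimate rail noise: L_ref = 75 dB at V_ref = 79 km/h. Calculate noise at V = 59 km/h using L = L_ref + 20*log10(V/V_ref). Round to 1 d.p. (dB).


V/V_ref = 59 / 79 = 0.746835
log10(0.746835) = -0.126775
20 * -0.126775 = -2.5355
L = 75 + -2.5355 = 72.5 dB

72.5


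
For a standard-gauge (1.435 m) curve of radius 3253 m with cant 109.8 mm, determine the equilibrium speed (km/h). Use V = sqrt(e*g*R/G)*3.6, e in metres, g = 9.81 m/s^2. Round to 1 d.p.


Convert cant: e = 109.8 mm = 0.1098 m
V_ms = sqrt(0.1098 * 9.81 * 3253 / 1.435)
V_ms = sqrt(2441.763006) = 49.4142 m/s
V = 49.4142 * 3.6 = 177.9 km/h

177.9


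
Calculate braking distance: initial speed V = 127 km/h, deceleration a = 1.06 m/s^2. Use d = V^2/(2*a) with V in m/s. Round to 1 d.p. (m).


Convert speed: V = 127 / 3.6 = 35.2778 m/s
V^2 = 1244.5216
d = 1244.5216 / (2 * 1.06)
d = 1244.5216 / 2.12
d = 587.0 m

587.0


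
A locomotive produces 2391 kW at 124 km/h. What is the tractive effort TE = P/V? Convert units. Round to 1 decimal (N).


Convert: P = 2391 kW = 2391000 W
V = 124 / 3.6 = 34.4444 m/s
TE = 2391000 / 34.4444
TE = 69416.1 N

69416.1


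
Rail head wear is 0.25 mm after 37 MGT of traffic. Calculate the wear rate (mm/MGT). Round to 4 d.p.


Wear rate = total wear / cumulative tonnage
Rate = 0.25 / 37
Rate = 0.0068 mm/MGT

0.0068


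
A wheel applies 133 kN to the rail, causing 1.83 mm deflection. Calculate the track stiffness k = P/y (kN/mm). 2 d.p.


Track stiffness k = P / y
k = 133 / 1.83
k = 72.68 kN/mm

72.68


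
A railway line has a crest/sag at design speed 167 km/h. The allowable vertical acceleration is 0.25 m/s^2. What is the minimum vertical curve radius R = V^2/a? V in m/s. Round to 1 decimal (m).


Convert speed: V = 167 / 3.6 = 46.3889 m/s
V^2 = 2151.929 m^2/s^2
R_v = 2151.929 / 0.25
R_v = 8607.7 m

8607.7


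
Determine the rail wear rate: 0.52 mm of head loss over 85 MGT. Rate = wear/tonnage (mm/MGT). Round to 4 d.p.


Wear rate = total wear / cumulative tonnage
Rate = 0.52 / 85
Rate = 0.0061 mm/MGT

0.0061


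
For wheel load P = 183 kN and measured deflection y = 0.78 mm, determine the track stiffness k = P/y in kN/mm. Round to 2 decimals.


Track stiffness k = P / y
k = 183 / 0.78
k = 234.62 kN/mm

234.62


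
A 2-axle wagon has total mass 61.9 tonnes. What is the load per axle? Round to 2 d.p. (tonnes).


Load per axle = total weight / number of axles
Load = 61.9 / 2
Load = 30.95 tonnes

30.95


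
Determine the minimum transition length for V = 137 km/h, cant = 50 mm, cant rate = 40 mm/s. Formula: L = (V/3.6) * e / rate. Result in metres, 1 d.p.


Convert speed: V = 137 / 3.6 = 38.0556 m/s
L = 38.0556 * 50 / 40
L = 1902.7778 / 40
L = 47.6 m

47.6


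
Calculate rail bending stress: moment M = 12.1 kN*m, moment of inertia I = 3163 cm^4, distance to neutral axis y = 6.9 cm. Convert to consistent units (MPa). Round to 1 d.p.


Convert units:
M = 12.1 kN*m = 12100000 N*mm
y = 6.9 cm = 69 mm
I = 3163 cm^4 = 31630000 mm^4
sigma = 12100000 * 69 / 31630000
sigma = 26.4 MPa

26.4


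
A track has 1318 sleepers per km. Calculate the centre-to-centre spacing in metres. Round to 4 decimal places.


Spacing = 1000 m / number of sleepers
Spacing = 1000 / 1318
Spacing = 0.7587 m

0.7587


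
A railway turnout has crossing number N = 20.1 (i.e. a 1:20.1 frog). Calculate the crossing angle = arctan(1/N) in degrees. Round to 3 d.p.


1/N = 1/20.1 = 0.049751
angle = arctan(0.049751) = 0.04971 rad
angle = 0.04971 * 180/pi = 2.848 degrees

2.848


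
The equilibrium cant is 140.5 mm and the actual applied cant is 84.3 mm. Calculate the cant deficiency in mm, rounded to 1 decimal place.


Cant deficiency = equilibrium cant - actual cant
CD = 140.5 - 84.3
CD = 56.2 mm

56.2


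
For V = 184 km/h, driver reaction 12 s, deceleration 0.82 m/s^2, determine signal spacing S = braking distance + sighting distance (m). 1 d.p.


V = 184 / 3.6 = 51.1111 m/s
Braking distance = 51.1111^2 / (2*0.82) = 1592.8937 m
Sighting distance = 51.1111 * 12 = 613.3333 m
S = 1592.8937 + 613.3333 = 2206.2 m

2206.2


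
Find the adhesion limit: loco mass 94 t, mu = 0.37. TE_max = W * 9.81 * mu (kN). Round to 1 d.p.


TE_max = W * g * mu
TE_max = 94 * 9.81 * 0.37
TE_max = 922.14 * 0.37
TE_max = 341.2 kN

341.2


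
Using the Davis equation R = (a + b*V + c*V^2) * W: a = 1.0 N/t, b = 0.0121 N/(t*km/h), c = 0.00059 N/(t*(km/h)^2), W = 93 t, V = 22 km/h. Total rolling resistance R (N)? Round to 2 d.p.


b*V = 0.0121 * 22 = 0.2662
c*V^2 = 0.00059 * 484 = 0.28556
R_per_t = 1.0 + 0.2662 + 0.28556 = 1.55176 N/t
R_total = 1.55176 * 93 = 144.31 N

144.31


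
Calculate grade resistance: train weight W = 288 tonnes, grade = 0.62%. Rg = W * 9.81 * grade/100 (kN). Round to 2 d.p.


Rg = W * 9.81 * grade / 100
Rg = 288 * 9.81 * 0.62 / 100
Rg = 2825.28 * 0.0062
Rg = 17.52 kN

17.52


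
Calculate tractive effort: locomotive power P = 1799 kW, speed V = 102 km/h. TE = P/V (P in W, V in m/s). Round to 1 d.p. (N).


Convert: P = 1799 kW = 1799000 W
V = 102 / 3.6 = 28.3333 m/s
TE = 1799000 / 28.3333
TE = 63494.1 N

63494.1


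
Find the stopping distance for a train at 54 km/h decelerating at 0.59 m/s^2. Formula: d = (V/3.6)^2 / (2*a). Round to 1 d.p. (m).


Convert speed: V = 54 / 3.6 = 15.0 m/s
V^2 = 225.0
d = 225.0 / (2 * 0.59)
d = 225.0 / 1.18
d = 190.7 m

190.7


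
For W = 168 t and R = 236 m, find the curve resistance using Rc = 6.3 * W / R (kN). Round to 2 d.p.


Rc = 6.3 * W / R
Rc = 6.3 * 168 / 236
Rc = 1058.4 / 236
Rc = 4.48 kN

4.48


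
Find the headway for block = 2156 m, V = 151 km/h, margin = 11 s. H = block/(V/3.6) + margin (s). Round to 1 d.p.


V = 151 / 3.6 = 41.9444 m/s
Block traversal time = 2156 / 41.9444 = 51.4013 s
Headway = 51.4013 + 11
Headway = 62.4 s

62.4


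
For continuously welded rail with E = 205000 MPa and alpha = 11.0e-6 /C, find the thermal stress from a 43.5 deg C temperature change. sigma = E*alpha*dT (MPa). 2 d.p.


sigma = E * alpha * dT
sigma = 205000 * 11.0e-6 * 43.5
sigma = 2.255 * 43.5
sigma = 98.09 MPa

98.09


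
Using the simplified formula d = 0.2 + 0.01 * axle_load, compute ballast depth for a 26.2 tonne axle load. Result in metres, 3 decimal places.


d = 0.2 + 0.01 * 26.2
d = 0.2 + 0.262
d = 0.462 m

0.462


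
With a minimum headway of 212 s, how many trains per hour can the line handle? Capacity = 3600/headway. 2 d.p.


Capacity = 3600 / headway
Capacity = 3600 / 212
Capacity = 16.98 trains/hour

16.98


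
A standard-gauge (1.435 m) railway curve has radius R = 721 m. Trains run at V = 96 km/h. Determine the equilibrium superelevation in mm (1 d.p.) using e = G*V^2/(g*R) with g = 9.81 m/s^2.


Convert speed: V = 96 / 3.6 = 26.6667 m/s
Apply formula: e = 1.435 * 26.6667^2 / (9.81 * 721)
e = 1.435 * 711.1111 / 7073.01
e = 0.144273 m = 144.3 mm

144.3


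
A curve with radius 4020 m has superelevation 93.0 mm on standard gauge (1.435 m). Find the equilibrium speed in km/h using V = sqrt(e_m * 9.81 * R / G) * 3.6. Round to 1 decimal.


Convert cant: e = 93.0 mm = 0.0930 m
V_ms = sqrt(0.0930 * 9.81 * 4020 / 1.435)
V_ms = sqrt(2555.79554) = 50.5549 m/s
V = 50.5549 * 3.6 = 182.0 km/h

182.0


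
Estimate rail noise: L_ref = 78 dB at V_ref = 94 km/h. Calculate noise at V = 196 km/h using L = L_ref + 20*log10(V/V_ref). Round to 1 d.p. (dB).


V/V_ref = 196 / 94 = 2.085106
log10(2.085106) = 0.319128
20 * 0.319128 = 6.3826
L = 78 + 6.3826 = 84.4 dB

84.4


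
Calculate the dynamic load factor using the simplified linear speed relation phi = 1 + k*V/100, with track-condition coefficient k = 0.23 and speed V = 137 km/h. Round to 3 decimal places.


phi = 1 + k * V / 100
phi = 1 + 0.23 * 137 / 100
phi = 1 + 0.3151
phi = 1.315

1.315


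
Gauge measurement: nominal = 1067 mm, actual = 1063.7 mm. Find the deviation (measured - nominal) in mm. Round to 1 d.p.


Deviation = measured - nominal
Deviation = 1063.7 - 1067
Deviation = -3.3 mm

-3.3


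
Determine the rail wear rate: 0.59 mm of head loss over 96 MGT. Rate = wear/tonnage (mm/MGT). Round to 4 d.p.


Wear rate = total wear / cumulative tonnage
Rate = 0.59 / 96
Rate = 0.0061 mm/MGT

0.0061


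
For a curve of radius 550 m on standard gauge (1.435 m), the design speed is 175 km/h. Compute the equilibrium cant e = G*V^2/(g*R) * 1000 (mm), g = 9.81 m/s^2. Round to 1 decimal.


Convert speed: V = 175 / 3.6 = 48.6111 m/s
Apply formula: e = 1.435 * 48.6111^2 / (9.81 * 550)
e = 1.435 * 2363.0401 / 5395.5
e = 0.62848 m = 628.5 mm

628.5


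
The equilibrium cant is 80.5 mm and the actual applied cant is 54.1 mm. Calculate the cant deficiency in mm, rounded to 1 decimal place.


Cant deficiency = equilibrium cant - actual cant
CD = 80.5 - 54.1
CD = 26.4 mm

26.4


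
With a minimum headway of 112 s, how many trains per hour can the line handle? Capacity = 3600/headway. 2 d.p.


Capacity = 3600 / headway
Capacity = 3600 / 112
Capacity = 32.14 trains/hour

32.14


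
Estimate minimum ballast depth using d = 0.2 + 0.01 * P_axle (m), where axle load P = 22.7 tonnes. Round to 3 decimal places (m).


d = 0.2 + 0.01 * 22.7
d = 0.2 + 0.227
d = 0.427 m

0.427


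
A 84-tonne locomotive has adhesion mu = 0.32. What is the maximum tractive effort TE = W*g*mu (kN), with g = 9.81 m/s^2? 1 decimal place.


TE_max = W * g * mu
TE_max = 84 * 9.81 * 0.32
TE_max = 824.04 * 0.32
TE_max = 263.7 kN

263.7
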